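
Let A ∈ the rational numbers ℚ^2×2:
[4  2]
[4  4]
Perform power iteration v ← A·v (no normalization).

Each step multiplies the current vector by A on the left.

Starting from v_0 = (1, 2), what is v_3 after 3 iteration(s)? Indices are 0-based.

v_3 = (384, 544)

v_0 = (1, 2).
v_1 = A·v_0 = (8, 12).
v_2 = A·v_1 = (56, 80).
v_3 = A·v_2 = (384, 544).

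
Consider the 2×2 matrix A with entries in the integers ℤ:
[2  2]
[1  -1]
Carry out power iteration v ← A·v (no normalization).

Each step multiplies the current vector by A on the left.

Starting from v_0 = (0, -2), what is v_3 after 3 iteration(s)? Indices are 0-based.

v_3 = (-20, 2)

v_0 = (0, -2).
v_1 = A·v_0 = (-4, 2).
v_2 = A·v_1 = (-4, -6).
v_3 = A·v_2 = (-20, 2).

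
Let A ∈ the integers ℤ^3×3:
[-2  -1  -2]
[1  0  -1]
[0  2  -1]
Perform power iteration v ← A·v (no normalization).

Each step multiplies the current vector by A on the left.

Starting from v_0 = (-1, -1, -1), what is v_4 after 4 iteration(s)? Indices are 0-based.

v_4 = (-29, -3, -29)

v_0 = (-1, -1, -1).
v_1 = A·v_0 = (5, 0, -1).
v_2 = A·v_1 = (-8, 6, 1).
v_3 = A·v_2 = (8, -9, 11).
v_4 = A·v_3 = (-29, -3, -29).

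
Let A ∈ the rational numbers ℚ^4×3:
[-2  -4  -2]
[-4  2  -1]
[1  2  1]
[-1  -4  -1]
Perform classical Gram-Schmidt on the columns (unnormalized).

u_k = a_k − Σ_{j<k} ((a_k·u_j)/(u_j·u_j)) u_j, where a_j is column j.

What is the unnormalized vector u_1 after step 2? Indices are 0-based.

Step 1: u_0 = a_0 = (-2, -4, 1, -1).
Step 2: u_1 = a_1 − (3/11)·u_0 = (-38/11, 34/11, 19/11, -41/11).

u_1 = (-38/11, 34/11, 19/11, -41/11)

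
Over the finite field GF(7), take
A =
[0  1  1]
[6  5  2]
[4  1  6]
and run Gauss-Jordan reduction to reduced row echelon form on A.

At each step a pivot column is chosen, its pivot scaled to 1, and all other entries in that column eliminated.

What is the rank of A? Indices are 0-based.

step 1: exchange rows 0,1
step 1: normalize row 0 (÷6) = (1, 2, 5)
  row 2: subtract 4×row0 = (0, 0, 0)
step 2: normalize row 1 (÷1) = (0, 1, 1)
  row 0: subtract 2×row1 = (1, 0, 3)
skip col 2 (zero from row 2)

rank = 2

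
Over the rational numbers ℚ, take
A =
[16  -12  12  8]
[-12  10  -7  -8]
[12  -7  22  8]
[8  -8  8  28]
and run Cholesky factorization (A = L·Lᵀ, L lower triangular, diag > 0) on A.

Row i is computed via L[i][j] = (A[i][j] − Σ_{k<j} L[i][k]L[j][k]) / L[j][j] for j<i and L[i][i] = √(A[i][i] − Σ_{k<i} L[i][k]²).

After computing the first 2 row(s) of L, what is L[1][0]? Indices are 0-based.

Step 1: L[0][0] = √(16) = 4.
  L[1][0] = (-12) / L[0][0] = -3.
Step 2: L[1][1] = √(1) = 1.

L[1][0] = -3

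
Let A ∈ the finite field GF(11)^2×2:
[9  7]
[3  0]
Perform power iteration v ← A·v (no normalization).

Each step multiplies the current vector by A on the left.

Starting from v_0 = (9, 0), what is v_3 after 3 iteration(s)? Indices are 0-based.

v_0 = (9, 0).
v_1 = A·v_0 = (4, 5).
v_2 = A·v_1 = (5, 1).
v_3 = A·v_2 = (8, 4).

v_3 = (8, 4)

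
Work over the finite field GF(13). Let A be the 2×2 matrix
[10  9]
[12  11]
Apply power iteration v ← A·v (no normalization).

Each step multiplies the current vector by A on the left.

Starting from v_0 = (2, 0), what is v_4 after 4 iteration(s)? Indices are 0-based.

v_4 = (5, 2)

v_0 = (2, 0).
v_1 = A·v_0 = (7, 11).
v_2 = A·v_1 = (0, 10).
v_3 = A·v_2 = (12, 6).
v_4 = A·v_3 = (5, 2).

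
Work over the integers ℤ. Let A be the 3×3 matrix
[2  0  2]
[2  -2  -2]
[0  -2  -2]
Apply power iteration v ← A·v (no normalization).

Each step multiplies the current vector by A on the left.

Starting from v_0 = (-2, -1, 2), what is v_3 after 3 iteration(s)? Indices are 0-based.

v_0 = (-2, -1, 2).
v_1 = A·v_0 = (0, -6, -2).
v_2 = A·v_1 = (-4, 16, 16).
v_3 = A·v_2 = (24, -72, -64).

v_3 = (24, -72, -64)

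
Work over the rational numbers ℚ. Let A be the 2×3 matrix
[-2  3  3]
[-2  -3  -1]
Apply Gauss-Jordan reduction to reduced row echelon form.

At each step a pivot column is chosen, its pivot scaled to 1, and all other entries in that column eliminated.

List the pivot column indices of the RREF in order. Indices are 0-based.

[1] R0 /= -2  ⇒  (1, -3/2, -3/2)
     R1 -= -2·R0  ⇒  (0, -6, -4)
[2] R1 /= -6  ⇒  (0, 1, 2/3)
     R0 -= -3/2·R1  ⇒  (1, 0, -1/2)

pivot columns: 0, 1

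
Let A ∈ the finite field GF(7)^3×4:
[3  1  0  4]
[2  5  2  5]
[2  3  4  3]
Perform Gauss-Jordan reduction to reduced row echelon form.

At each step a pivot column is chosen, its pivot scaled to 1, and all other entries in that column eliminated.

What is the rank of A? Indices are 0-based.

rank = 3

pivot(0,0)=3: scale R0 → (1, 5, 0, 6)
  clear (1,0): R1 −= (2)R0 → (0, 2, 2, 0)
  clear (2,0): R2 −= (2)R0 → (0, 0, 4, 5)
pivot(1,1)=2: scale R1 → (0, 1, 1, 0)
  clear (0,1): R0 −= (5)R1 → (1, 0, 2, 6)
pivot(2,2)=4: scale R2 → (0, 0, 1, 3)
  clear (0,2): R0 −= (2)R2 → (1, 0, 0, 0)
  clear (1,2): R1 −= (1)R2 → (0, 1, 0, 4)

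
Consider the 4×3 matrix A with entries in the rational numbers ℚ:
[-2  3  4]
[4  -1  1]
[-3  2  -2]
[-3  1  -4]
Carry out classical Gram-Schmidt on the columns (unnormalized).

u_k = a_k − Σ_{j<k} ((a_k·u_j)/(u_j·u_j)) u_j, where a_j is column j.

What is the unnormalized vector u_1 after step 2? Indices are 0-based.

Step 1: u_0 = a_0 = (-2, 4, -3, -3).
Step 2: u_1 = a_1 − (-1/2)·u_0 = (2, 1, 1/2, -1/2).

u_1 = (2, 1, 1/2, -1/2)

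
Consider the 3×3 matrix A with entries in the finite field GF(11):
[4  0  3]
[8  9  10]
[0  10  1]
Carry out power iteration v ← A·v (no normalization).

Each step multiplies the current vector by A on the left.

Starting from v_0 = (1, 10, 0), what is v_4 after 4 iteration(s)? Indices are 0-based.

v_4 = (4, 2, 6)

v_0 = (1, 10, 0).
v_1 = A·v_0 = (4, 10, 1).
v_2 = A·v_1 = (8, 0, 2).
v_3 = A·v_2 = (5, 7, 2).
v_4 = A·v_3 = (4, 2, 6).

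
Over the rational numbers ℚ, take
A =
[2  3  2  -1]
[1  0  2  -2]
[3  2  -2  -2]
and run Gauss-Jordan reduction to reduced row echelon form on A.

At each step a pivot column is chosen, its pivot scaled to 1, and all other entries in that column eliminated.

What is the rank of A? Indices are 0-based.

step 1: normalize row 0 (÷2) = (1, 3/2, 1, -1/2)
  row 1: subtract 1×row0 = (0, -3/2, 1, -3/2)
  row 2: subtract 3×row0 = (0, -5/2, -5, -1/2)
step 2: normalize row 1 (÷-3/2) = (0, 1, -2/3, 1)
  row 0: subtract 3/2×row1 = (1, 0, 2, -2)
  row 2: subtract -5/2×row1 = (0, 0, -20/3, 2)
step 3: normalize row 2 (÷-20/3) = (0, 0, 1, -3/10)
  row 0: subtract 2×row2 = (1, 0, 0, -7/5)
  row 1: subtract -2/3×row2 = (0, 1, 0, 4/5)

rank = 3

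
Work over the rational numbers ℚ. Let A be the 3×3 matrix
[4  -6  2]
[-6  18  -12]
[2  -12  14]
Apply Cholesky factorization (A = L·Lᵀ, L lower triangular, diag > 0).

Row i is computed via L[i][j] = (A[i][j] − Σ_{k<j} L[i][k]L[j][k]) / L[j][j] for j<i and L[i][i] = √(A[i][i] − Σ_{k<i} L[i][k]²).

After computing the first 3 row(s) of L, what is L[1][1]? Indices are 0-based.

L[1][1] = 3

Step 1: L[0][0] = √(4) = 2.
  L[1][0] = (-6) / L[0][0] = -3.
Step 2: L[1][1] = √(9) = 3.
  L[2][0] = (2) / L[0][0] = 1.
  L[2][1] = (-9) / L[1][1] = -3.
Step 3: L[2][2] = √(4) = 2.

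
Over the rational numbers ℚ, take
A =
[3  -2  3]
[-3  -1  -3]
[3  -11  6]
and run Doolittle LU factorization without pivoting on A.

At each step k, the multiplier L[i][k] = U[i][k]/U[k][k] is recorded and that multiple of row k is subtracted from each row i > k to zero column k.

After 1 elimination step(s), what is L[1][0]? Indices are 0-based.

L[1][0] = -1

Step 1: pivot at (0,0) is 3.
  row1 ← row1 − (-1)·row0  ⇒  L[1][0]=-1, U row1=(0, -3, 0)
  row2 ← row2 − (1)·row0  ⇒  L[2][0]=1, U row2=(0, -9, 3)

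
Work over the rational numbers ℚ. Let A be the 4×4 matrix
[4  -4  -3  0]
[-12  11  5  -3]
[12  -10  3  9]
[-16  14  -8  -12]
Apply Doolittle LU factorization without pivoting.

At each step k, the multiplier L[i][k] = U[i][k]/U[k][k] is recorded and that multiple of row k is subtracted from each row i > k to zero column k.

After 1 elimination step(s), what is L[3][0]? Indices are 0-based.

k=0: U[0][0]=4
  eliminate (1,0): mult=-3, new row 1: (0, -1, -4, -3); set L[1][0]=-3
  eliminate (2,0): mult=3, new row 2: (0, 2, 12, 9); set L[2][0]=3
  eliminate (3,0): mult=-4, new row 3: (0, -2, -20, -12); set L[3][0]=-4

L[3][0] = -4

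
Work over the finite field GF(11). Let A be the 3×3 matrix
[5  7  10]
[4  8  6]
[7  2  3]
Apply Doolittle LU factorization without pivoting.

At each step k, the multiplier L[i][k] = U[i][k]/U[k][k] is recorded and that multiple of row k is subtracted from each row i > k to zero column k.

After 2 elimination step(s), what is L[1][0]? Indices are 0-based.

L[1][0] = 3

[col 0] pivot 5
  R1 -= 3*R0 → (0, 9, 9)  (L[1][0] := 3)
  R2 -= 8*R0 → (0, 1, 0)  (L[2][0] := 8)
[col 1] pivot 9
  R2 -= 5*R1 → (0, 0, 10)  (L[2][1] := 5)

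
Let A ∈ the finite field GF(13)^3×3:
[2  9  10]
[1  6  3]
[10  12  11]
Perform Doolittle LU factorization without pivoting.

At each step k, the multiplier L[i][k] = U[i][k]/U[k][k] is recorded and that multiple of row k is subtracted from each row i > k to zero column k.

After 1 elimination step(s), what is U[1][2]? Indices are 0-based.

Step 1: pivot at (0,0) is 2.
  row1 ← row1 − (7)·row0  ⇒  L[1][0]=7, U row1=(0, 8, 11)
  row2 ← row2 − (5)·row0  ⇒  L[2][0]=5, U row2=(0, 6, 0)

U[1][2] = 11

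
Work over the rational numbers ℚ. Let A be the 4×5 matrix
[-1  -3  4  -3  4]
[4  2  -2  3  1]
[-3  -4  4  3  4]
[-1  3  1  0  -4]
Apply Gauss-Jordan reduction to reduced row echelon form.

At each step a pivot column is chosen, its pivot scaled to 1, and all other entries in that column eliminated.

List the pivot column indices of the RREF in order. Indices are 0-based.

pivot(0,0)=-1: scale R0 → (1, 3, -4, 3, -4)
  clear (1,0): R1 −= (4)R0 → (0, -10, 14, -9, 17)
  clear (2,0): R2 −= (-3)R0 → (0, 5, -8, 12, -8)
  clear (3,0): R3 −= (-1)R0 → (0, 6, -3, 3, -8)
pivot(1,1)=-10: scale R1 → (0, 1, -7/5, 9/10, -17/10)
  clear (0,1): R0 −= (3)R1 → (1, 0, 1/5, 3/10, 11/10)
  clear (2,1): R2 −= (5)R1 → (0, 0, -1, 15/2, 1/2)
  clear (3,1): R3 −= (6)R1 → (0, 0, 27/5, -12/5, 11/5)
pivot(2,2)=-1: scale R2 → (0, 0, 1, -15/2, -1/2)
  clear (0,2): R0 −= (1/5)R2 → (1, 0, 0, 9/5, 6/5)
  clear (1,2): R1 −= (-7/5)R2 → (0, 1, 0, -48/5, -12/5)
  clear (3,2): R3 −= (27/5)R2 → (0, 0, 0, 381/10, 49/10)
pivot(3,3)=381/10: scale R3 → (0, 0, 0, 1, 49/381)
  clear (0,3): R0 −= (9/5)R3 → (1, 0, 0, 0, 123/127)
  clear (1,3): R1 −= (-48/5)R3 → (0, 1, 0, 0, -148/127)
  clear (2,3): R2 −= (-15/2)R3 → (0, 0, 1, 0, 59/127)

pivot columns: 0, 1, 2, 3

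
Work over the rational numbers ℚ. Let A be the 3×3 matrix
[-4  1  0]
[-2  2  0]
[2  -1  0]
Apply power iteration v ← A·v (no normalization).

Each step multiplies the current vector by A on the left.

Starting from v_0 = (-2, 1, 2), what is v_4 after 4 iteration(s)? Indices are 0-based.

v_0 = (-2, 1, 2).
v_1 = A·v_0 = (9, 6, -5).
v_2 = A·v_1 = (-30, -6, 12).
v_3 = A·v_2 = (114, 48, -54).
v_4 = A·v_3 = (-408, -132, 180).

v_4 = (-408, -132, 180)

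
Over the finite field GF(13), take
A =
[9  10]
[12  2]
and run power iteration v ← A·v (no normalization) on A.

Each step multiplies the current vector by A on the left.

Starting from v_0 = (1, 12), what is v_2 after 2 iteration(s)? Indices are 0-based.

v_0 = (1, 12).
v_1 = A·v_0 = (12, 10).
v_2 = A·v_1 = (0, 8).

v_2 = (0, 8)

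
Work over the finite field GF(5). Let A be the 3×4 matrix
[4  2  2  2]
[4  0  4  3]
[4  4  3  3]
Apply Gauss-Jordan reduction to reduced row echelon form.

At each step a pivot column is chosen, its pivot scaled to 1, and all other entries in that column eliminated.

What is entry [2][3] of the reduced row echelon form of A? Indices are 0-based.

pivot(0,0)=4: scale R0 → (1, 3, 3, 3)
  clear (1,0): R1 −= (4)R0 → (0, 3, 2, 1)
  clear (2,0): R2 −= (4)R0 → (0, 2, 1, 1)
pivot(1,1)=3: scale R1 → (0, 1, 4, 2)
  clear (0,1): R0 −= (3)R1 → (1, 0, 1, 2)
  clear (2,1): R2 −= (2)R1 → (0, 0, 3, 2)
pivot(2,2)=3: scale R2 → (0, 0, 1, 4)
  clear (0,2): R0 −= (1)R2 → (1, 0, 0, 3)
  clear (1,2): R1 −= (4)R2 → (0, 1, 0, 1)

M[2][3] = 4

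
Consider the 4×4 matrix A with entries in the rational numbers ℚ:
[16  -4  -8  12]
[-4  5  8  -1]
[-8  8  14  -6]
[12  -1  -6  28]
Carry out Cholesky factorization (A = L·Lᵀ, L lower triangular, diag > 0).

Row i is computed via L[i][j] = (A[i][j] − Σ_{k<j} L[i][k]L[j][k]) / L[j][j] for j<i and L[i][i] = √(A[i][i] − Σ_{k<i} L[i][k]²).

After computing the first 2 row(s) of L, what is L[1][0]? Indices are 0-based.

Step 1: L[0][0] = √(16) = 4.
  L[1][0] = (-4) / L[0][0] = -1.
Step 2: L[1][1] = √(4) = 2.

L[1][0] = -1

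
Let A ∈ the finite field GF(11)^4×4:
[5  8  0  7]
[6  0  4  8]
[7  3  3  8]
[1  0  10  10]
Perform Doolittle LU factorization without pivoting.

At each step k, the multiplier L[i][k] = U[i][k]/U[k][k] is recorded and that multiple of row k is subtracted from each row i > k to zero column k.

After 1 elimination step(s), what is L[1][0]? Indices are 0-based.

L[1][0] = 10

Step 1: pivot at (0,0) is 5.
  row1 ← row1 − (10)·row0  ⇒  L[1][0]=10, U row1=(0, 8, 4, 4)
  row2 ← row2 − (8)·row0  ⇒  L[2][0]=8, U row2=(0, 5, 3, 7)
  row3 ← row3 − (9)·row0  ⇒  L[3][0]=9, U row3=(0, 5, 10, 2)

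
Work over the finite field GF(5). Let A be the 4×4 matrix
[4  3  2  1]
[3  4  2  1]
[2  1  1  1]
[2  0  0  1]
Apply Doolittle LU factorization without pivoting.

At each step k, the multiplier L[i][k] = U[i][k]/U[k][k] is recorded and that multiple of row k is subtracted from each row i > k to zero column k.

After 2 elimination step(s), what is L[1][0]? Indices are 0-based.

Step 1: pivot at (0,0) is 4.
  row1 ← row1 − (2)·row0  ⇒  L[1][0]=2, U row1=(0, 3, 3, 4)
  row2 ← row2 − (3)·row0  ⇒  L[2][0]=3, U row2=(0, 2, 0, 3)
  row3 ← row3 − (3)·row0  ⇒  L[3][0]=3, U row3=(0, 1, 4, 3)
Step 2: pivot at (1,1) is 3.
  row2 ← row2 − (4)·row1  ⇒  L[2][1]=4, U row2=(0, 0, 3, 2)
  row3 ← row3 − (2)·row1  ⇒  L[3][1]=2, U row3=(0, 0, 3, 0)

L[1][0] = 2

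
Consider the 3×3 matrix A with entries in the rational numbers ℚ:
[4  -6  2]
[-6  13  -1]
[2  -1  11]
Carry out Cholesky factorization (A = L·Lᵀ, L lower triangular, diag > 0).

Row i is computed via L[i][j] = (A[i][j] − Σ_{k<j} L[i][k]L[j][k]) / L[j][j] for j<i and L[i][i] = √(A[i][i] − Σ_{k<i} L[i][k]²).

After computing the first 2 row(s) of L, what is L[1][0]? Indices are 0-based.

Step 1: L[0][0] = √(4) = 2.
  L[1][0] = (-6) / L[0][0] = -3.
Step 2: L[1][1] = √(4) = 2.

L[1][0] = -3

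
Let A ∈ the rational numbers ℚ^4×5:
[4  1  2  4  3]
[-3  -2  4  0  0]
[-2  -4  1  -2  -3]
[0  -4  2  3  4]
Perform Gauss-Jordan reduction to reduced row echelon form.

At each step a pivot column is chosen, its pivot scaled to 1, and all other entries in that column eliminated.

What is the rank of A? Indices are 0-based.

rank = 4

pivot(0,0)=4: scale R0 → (1, 1/4, 1/2, 1, 3/4)
  clear (1,0): R1 −= (-3)R0 → (0, -5/4, 11/2, 3, 9/4)
  clear (2,0): R2 −= (-2)R0 → (0, -7/2, 2, 0, -3/2)
pivot(1,1)=-5/4: scale R1 → (0, 1, -22/5, -12/5, -9/5)
  clear (0,1): R0 −= (1/4)R1 → (1, 0, 8/5, 8/5, 6/5)
  clear (2,1): R2 −= (-7/2)R1 → (0, 0, -67/5, -42/5, -39/5)
  clear (3,1): R3 −= (-4)R1 → (0, 0, -78/5, -33/5, -16/5)
pivot(2,2)=-67/5: scale R2 → (0, 0, 1, 42/67, 39/67)
  clear (0,2): R0 −= (8/5)R2 → (1, 0, 0, 40/67, 18/67)
  clear (1,2): R1 −= (-22/5)R2 → (0, 1, 0, 24/67, 51/67)
  clear (3,2): R3 −= (-78/5)R2 → (0, 0, 0, 213/67, 394/67)
pivot(3,3)=213/67: scale R3 → (0, 0, 0, 1, 394/213)
  clear (0,3): R0 −= (40/67)R3 → (1, 0, 0, 0, -178/213)
  clear (1,3): R1 −= (24/67)R3 → (0, 1, 0, 0, 7/71)
  clear (2,3): R2 −= (42/67)R3 → (0, 0, 1, 0, -41/71)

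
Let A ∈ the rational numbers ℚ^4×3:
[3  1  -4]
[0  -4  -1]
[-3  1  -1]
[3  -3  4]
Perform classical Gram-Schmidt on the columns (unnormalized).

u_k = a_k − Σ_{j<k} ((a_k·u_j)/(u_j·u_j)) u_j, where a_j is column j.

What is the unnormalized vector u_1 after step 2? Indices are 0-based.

u_1 = (2, -4, 0, -2)

Step 1: u_0 = a_0 = (3, 0, -3, 3).
Step 2: u_1 = a_1 − (-1/3)·u_0 = (2, -4, 0, -2).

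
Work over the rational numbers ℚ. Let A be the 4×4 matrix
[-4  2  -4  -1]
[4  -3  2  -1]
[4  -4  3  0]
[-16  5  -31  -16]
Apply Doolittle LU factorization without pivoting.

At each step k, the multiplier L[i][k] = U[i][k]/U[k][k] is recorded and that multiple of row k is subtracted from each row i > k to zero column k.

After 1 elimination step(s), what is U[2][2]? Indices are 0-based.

[col 0] pivot -4
  R1 -= -1*R0 → (0, -1, -2, -2)  (L[1][0] := -1)
  R2 -= -1*R0 → (0, -2, -1, -1)  (L[2][0] := -1)
  R3 -= 4*R0 → (0, -3, -15, -12)  (L[3][0] := 4)

U[2][2] = -1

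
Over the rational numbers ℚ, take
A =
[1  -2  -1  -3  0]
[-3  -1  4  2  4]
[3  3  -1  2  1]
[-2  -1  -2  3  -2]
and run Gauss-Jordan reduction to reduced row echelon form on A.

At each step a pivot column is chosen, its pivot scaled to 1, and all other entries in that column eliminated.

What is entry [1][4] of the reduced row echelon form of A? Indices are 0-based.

pivot(0,0)=1: scale R0 → (1, -2, -1, -3, 0)
  clear (1,0): R1 −= (-3)R0 → (0, -7, 1, -7, 4)
  clear (2,0): R2 −= (3)R0 → (0, 9, 2, 11, 1)
  clear (3,0): R3 −= (-2)R0 → (0, -5, -4, -3, -2)
pivot(1,1)=-7: scale R1 → (0, 1, -1/7, 1, -4/7)
  clear (0,1): R0 −= (-2)R1 → (1, 0, -9/7, -1, -8/7)
  clear (2,1): R2 −= (9)R1 → (0, 0, 23/7, 2, 43/7)
  clear (3,1): R3 −= (-5)R1 → (0, 0, -33/7, 2, -34/7)
pivot(2,2)=23/7: scale R2 → (0, 0, 1, 14/23, 43/23)
  clear (0,2): R0 −= (-9/7)R2 → (1, 0, 0, -5/23, 29/23)
  clear (1,2): R1 −= (-1/7)R2 → (0, 1, 0, 25/23, -7/23)
  clear (3,2): R3 −= (-33/7)R2 → (0, 0, 0, 112/23, 91/23)
pivot(3,3)=112/23: scale R3 → (0, 0, 0, 1, 13/16)
  clear (0,3): R0 −= (-5/23)R3 → (1, 0, 0, 0, 23/16)
  clear (1,3): R1 −= (25/23)R3 → (0, 1, 0, 0, -19/16)
  clear (2,3): R2 −= (14/23)R3 → (0, 0, 1, 0, 11/8)

M[1][4] = -19/16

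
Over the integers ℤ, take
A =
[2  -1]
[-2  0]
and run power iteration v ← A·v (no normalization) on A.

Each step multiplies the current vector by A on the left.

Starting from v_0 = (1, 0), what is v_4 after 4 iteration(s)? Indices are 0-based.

v_4 = (44, -32)

v_0 = (1, 0).
v_1 = A·v_0 = (2, -2).
v_2 = A·v_1 = (6, -4).
v_3 = A·v_2 = (16, -12).
v_4 = A·v_3 = (44, -32).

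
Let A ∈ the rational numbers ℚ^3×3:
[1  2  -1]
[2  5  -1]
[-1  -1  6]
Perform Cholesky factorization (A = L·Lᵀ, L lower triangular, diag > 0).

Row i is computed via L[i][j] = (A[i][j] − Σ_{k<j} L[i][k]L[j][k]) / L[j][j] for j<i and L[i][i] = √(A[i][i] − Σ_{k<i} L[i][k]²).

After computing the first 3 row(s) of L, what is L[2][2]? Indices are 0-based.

Step 1: L[0][0] = √(1) = 1.
  L[1][0] = (2) / L[0][0] = 2.
Step 2: L[1][1] = √(1) = 1.
  L[2][0] = (-1) / L[0][0] = -1.
  L[2][1] = (1) / L[1][1] = 1.
Step 3: L[2][2] = √(4) = 2.

L[2][2] = 2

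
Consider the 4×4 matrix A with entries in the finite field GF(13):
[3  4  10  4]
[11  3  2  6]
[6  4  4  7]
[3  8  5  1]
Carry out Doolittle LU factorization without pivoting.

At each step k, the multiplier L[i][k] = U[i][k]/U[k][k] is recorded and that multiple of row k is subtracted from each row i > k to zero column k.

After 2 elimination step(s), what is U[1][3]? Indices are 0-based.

k=0: U[0][0]=3
  eliminate (1,0): mult=8, new row 1: (0, 10, 0, 0); set L[1][0]=8
  eliminate (2,0): mult=2, new row 2: (0, 9, 10, 12); set L[2][0]=2
  eliminate (3,0): mult=1, new row 3: (0, 4, 8, 10); set L[3][0]=1
k=1: U[1][1]=10
  eliminate (2,1): mult=10, new row 2: (0, 0, 10, 12); set L[2][1]=10
  eliminate (3,1): mult=3, new row 3: (0, 0, 8, 10); set L[3][1]=3

U[1][3] = 0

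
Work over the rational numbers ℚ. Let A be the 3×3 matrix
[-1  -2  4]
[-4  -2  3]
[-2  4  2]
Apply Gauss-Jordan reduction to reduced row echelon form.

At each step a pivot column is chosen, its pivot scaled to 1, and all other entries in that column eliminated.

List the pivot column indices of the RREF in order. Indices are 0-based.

[1] R0 /= -1  ⇒  (1, 2, -4)
     R1 -= -4·R0  ⇒  (0, 6, -13)
     R2 -= -2·R0  ⇒  (0, 8, -6)
[2] R1 /= 6  ⇒  (0, 1, -13/6)
     R0 -= 2·R1  ⇒  (1, 0, 1/3)
     R2 -= 8·R1  ⇒  (0, 0, 34/3)
[3] R2 /= 34/3  ⇒  (0, 0, 1)
     R0 -= 1/3·R2  ⇒  (1, 0, 0)
     R1 -= -13/6·R2  ⇒  (0, 1, 0)

pivot columns: 0, 1, 2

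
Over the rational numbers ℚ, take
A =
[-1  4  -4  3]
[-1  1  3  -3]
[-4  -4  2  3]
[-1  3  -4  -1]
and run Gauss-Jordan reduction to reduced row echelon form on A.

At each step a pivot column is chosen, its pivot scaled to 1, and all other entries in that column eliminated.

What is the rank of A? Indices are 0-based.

[1] R0 /= -1  ⇒  (1, -4, 4, -3)
     R1 -= -1·R0  ⇒  (0, -3, 7, -6)
     R2 -= -4·R0  ⇒  (0, -20, 18, -9)
     R3 -= -1·R0  ⇒  (0, -1, 0, -4)
[2] R1 /= -3  ⇒  (0, 1, -7/3, 2)
     R0 -= -4·R1  ⇒  (1, 0, -16/3, 5)
     R2 -= -20·R1  ⇒  (0, 0, -86/3, 31)
     R3 -= -1·R1  ⇒  (0, 0, -7/3, -2)
[3] R2 /= -86/3  ⇒  (0, 0, 1, -93/86)
     R0 -= -16/3·R2  ⇒  (1, 0, 0, -33/43)
     R1 -= -7/3·R2  ⇒  (0, 1, 0, -45/86)
     R3 -= -7/3·R2  ⇒  (0, 0, 0, -389/86)
[4] R3 /= -389/86  ⇒  (0, 0, 0, 1)
     R0 -= -33/43·R3  ⇒  (1, 0, 0, 0)
     R1 -= -45/86·R3  ⇒  (0, 1, 0, 0)
     R2 -= -93/86·R3  ⇒  (0, 0, 1, 0)

rank = 4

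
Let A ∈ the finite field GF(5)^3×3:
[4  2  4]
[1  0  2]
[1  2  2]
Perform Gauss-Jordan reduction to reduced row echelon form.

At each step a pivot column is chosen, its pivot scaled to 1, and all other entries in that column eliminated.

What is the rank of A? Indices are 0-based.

[1] R0 /= 4  ⇒  (1, 3, 1)
     R1 -= 1·R0  ⇒  (0, 2, 1)
     R2 -= 1·R0  ⇒  (0, 4, 1)
[2] R1 /= 2  ⇒  (0, 1, 3)
     R0 -= 3·R1  ⇒  (1, 0, 2)
     R2 -= 4·R1  ⇒  (0, 0, 4)
[3] R2 /= 4  ⇒  (0, 0, 1)
     R0 -= 2·R2  ⇒  (1, 0, 0)
     R1 -= 3·R2  ⇒  (0, 1, 0)

rank = 3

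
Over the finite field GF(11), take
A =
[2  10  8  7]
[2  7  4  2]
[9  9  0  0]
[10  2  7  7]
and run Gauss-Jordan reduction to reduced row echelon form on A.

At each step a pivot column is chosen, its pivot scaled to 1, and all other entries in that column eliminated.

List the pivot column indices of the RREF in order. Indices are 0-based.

pivot(0,0)=2: scale R0 → (1, 5, 4, 9)
  clear (1,0): R1 −= (2)R0 → (0, 8, 7, 6)
  clear (2,0): R2 −= (9)R0 → (0, 8, 8, 7)
  clear (3,0): R3 −= (10)R0 → (0, 7, 0, 5)
pivot(1,1)=8: scale R1 → (0, 1, 5, 9)
  clear (0,1): R0 −= (5)R1 → (1, 0, 1, 8)
  clear (2,1): R2 −= (8)R1 → (0, 0, 1, 1)
  clear (3,1): R3 −= (7)R1 → (0, 0, 9, 8)
pivot(2,2)=1: scale R2 → (0, 0, 1, 1)
  clear (0,2): R0 −= (1)R2 → (1, 0, 0, 7)
  clear (1,2): R1 −= (5)R2 → (0, 1, 0, 4)
  clear (3,2): R3 −= (9)R2 → (0, 0, 0, 10)
pivot(3,3)=10: scale R3 → (0, 0, 0, 1)
  clear (0,3): R0 −= (7)R3 → (1, 0, 0, 0)
  clear (1,3): R1 −= (4)R3 → (0, 1, 0, 0)
  clear (2,3): R2 −= (1)R3 → (0, 0, 1, 0)

pivot columns: 0, 1, 2, 3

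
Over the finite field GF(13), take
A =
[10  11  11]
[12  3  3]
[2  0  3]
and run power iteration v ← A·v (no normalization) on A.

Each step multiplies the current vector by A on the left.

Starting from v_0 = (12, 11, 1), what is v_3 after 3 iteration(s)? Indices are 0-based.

v_3 = (3, 2, 0)

v_0 = (12, 11, 1).
v_1 = A·v_0 = (5, 11, 1).
v_2 = A·v_1 = (0, 5, 0).
v_3 = A·v_2 = (3, 2, 0).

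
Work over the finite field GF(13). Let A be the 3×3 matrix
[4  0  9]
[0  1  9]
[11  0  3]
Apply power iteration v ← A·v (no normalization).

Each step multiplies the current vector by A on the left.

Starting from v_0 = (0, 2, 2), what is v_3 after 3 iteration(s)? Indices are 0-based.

v_3 = (4, 3, 6)

v_0 = (0, 2, 2).
v_1 = A·v_0 = (5, 7, 6).
v_2 = A·v_1 = (9, 9, 8).
v_3 = A·v_2 = (4, 3, 6).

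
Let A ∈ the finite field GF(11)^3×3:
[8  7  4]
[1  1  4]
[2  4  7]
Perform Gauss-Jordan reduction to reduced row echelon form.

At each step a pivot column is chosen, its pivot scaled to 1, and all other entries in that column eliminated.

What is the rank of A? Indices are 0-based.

[1] R0 /= 8  ⇒  (1, 5, 6)
     R1 -= 1·R0  ⇒  (0, 7, 9)
     R2 -= 2·R0  ⇒  (0, 5, 6)
[2] R1 /= 7  ⇒  (0, 1, 6)
     R0 -= 5·R1  ⇒  (1, 0, 9)
     R2 -= 5·R1  ⇒  (0, 0, 9)
[3] R2 /= 9  ⇒  (0, 0, 1)
     R0 -= 9·R2  ⇒  (1, 0, 0)
     R1 -= 6·R2  ⇒  (0, 1, 0)

rank = 3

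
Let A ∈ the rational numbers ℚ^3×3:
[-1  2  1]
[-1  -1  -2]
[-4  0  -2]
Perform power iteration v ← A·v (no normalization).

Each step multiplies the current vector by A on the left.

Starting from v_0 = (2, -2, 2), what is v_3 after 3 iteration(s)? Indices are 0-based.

v_0 = (2, -2, 2).
v_1 = A·v_0 = (-4, -4, -12).
v_2 = A·v_1 = (-16, 32, 40).
v_3 = A·v_2 = (120, -96, -16).

v_3 = (120, -96, -16)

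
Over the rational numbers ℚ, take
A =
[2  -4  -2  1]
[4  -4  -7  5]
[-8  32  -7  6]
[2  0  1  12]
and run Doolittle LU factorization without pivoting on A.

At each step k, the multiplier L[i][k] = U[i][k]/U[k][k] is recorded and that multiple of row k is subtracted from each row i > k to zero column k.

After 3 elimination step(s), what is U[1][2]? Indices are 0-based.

k=0: U[0][0]=2
  eliminate (1,0): mult=2, new row 1: (0, 4, -3, 3); set L[1][0]=2
  eliminate (2,0): mult=-4, new row 2: (0, 16, -15, 10); set L[2][0]=-4
  eliminate (3,0): mult=1, new row 3: (0, 4, 3, 11); set L[3][0]=1
k=1: U[1][1]=4
  eliminate (2,1): mult=4, new row 2: (0, 0, -3, -2); set L[2][1]=4
  eliminate (3,1): mult=1, new row 3: (0, 0, 6, 8); set L[3][1]=1
k=2: U[2][2]=-3
  eliminate (3,2): mult=-2, new row 3: (0, 0, 0, 4); set L[3][2]=-2

U[1][2] = -3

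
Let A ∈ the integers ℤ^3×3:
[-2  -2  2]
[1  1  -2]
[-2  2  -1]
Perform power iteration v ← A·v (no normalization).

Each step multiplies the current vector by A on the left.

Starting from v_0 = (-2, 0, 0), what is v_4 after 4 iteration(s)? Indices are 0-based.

v_4 = (-12, 10, 120)

v_0 = (-2, 0, 0).
v_1 = A·v_0 = (4, -2, 4).
v_2 = A·v_1 = (4, -6, -16).
v_3 = A·v_2 = (-28, 30, -4).
v_4 = A·v_3 = (-12, 10, 120).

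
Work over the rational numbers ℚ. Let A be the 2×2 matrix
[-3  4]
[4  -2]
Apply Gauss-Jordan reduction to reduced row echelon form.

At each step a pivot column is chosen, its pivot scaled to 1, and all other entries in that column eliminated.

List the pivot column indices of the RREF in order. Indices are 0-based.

pivot(0,0)=-3: scale R0 → (1, -4/3)
  clear (1,0): R1 −= (4)R0 → (0, 10/3)
pivot(1,1)=10/3: scale R1 → (0, 1)
  clear (0,1): R0 −= (-4/3)R1 → (1, 0)

pivot columns: 0, 1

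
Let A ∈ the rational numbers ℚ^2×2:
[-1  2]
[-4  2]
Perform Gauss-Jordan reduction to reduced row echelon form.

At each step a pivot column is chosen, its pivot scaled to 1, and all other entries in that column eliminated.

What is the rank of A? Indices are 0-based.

step 1: normalize row 0 (÷-1) = (1, -2)
  row 1: subtract -4×row0 = (0, -6)
step 2: normalize row 1 (÷-6) = (0, 1)
  row 0: subtract -2×row1 = (1, 0)

rank = 2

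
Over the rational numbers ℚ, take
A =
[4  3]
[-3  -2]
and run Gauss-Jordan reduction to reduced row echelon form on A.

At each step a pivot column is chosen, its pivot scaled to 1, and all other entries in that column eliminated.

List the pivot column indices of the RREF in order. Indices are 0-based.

[1] R0 /= 4  ⇒  (1, 3/4)
     R1 -= -3·R0  ⇒  (0, 1/4)
[2] R1 /= 1/4  ⇒  (0, 1)
     R0 -= 3/4·R1  ⇒  (1, 0)

pivot columns: 0, 1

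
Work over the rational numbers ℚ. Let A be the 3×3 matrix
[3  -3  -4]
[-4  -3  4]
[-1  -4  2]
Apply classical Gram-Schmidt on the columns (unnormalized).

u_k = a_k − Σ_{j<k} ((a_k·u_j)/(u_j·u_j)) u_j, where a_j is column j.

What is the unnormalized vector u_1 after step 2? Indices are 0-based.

Step 1: u_0 = a_0 = (3, -4, -1).
Step 2: u_1 = a_1 − (7/26)·u_0 = (-99/26, -25/13, -97/26).

u_1 = (-99/26, -25/13, -97/26)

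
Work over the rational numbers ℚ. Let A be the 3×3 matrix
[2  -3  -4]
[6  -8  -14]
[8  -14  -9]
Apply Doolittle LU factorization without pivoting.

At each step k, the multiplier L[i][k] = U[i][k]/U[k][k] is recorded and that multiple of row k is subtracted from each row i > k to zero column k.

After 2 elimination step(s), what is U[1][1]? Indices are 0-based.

[col 0] pivot 2
  R1 -= 3*R0 → (0, 1, -2)  (L[1][0] := 3)
  R2 -= 4*R0 → (0, -2, 7)  (L[2][0] := 4)
[col 1] pivot 1
  R2 -= -2*R1 → (0, 0, 3)  (L[2][1] := -2)

U[1][1] = 1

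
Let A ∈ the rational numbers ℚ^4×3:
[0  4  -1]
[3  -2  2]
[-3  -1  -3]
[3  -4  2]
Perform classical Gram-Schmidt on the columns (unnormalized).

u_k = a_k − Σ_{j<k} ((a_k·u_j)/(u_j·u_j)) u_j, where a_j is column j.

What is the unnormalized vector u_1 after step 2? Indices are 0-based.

u_1 = (4, -1/3, -8/3, -7/3)

Step 1: u_0 = a_0 = (0, 3, -3, 3).
Step 2: u_1 = a_1 − (-5/9)·u_0 = (4, -1/3, -8/3, -7/3).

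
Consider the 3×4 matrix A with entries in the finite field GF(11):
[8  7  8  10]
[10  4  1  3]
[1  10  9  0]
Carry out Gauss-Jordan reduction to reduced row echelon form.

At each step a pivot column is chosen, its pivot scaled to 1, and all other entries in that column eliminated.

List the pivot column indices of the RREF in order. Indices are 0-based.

pivot columns: 0, 1, 2

step 1: normalize row 0 (÷8) = (1, 5, 1, 4)
  row 1: subtract 10×row0 = (0, 9, 2, 7)
  row 2: subtract 1×row0 = (0, 5, 8, 7)
step 2: normalize row 1 (÷9) = (0, 1, 10, 2)
  row 0: subtract 5×row1 = (1, 0, 6, 5)
  row 2: subtract 5×row1 = (0, 0, 2, 8)
step 3: normalize row 2 (÷2) = (0, 0, 1, 4)
  row 0: subtract 6×row2 = (1, 0, 0, 3)
  row 1: subtract 10×row2 = (0, 1, 0, 6)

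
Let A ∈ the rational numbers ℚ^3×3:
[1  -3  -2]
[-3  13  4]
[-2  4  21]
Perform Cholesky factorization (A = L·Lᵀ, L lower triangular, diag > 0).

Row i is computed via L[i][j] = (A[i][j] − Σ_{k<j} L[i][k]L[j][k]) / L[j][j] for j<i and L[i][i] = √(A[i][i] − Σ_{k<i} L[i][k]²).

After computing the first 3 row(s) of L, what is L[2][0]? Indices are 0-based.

Step 1: L[0][0] = √(1) = 1.
  L[1][0] = (-3) / L[0][0] = -3.
Step 2: L[1][1] = √(4) = 2.
  L[2][0] = (-2) / L[0][0] = -2.
  L[2][1] = (-2) / L[1][1] = -1.
Step 3: L[2][2] = √(16) = 4.

L[2][0] = -2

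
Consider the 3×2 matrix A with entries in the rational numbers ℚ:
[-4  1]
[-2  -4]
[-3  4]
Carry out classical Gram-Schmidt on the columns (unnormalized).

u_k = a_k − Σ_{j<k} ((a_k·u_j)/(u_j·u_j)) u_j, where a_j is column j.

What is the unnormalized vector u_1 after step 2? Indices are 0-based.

u_1 = (-3/29, -132/29, 92/29)

Step 1: u_0 = a_0 = (-4, -2, -3).
Step 2: u_1 = a_1 − (-8/29)·u_0 = (-3/29, -132/29, 92/29).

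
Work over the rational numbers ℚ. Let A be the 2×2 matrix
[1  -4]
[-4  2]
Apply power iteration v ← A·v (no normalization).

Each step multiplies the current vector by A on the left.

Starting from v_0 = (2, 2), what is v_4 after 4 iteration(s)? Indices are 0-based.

v_4 = (-22, 200)

v_0 = (2, 2).
v_1 = A·v_0 = (-6, -4).
v_2 = A·v_1 = (10, 16).
v_3 = A·v_2 = (-54, -8).
v_4 = A·v_3 = (-22, 200).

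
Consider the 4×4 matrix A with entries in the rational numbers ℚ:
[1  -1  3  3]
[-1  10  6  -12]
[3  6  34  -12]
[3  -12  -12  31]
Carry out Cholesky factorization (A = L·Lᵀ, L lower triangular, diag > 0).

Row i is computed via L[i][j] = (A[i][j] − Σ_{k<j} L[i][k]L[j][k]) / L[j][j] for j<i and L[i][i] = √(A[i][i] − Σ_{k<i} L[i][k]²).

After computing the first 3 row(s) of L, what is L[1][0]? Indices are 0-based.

Step 1: L[0][0] = √(1) = 1.
  L[1][0] = (-1) / L[0][0] = -1.
Step 2: L[1][1] = √(9) = 3.
  L[2][0] = (3) / L[0][0] = 3.
  L[2][1] = (9) / L[1][1] = 3.
Step 3: L[2][2] = √(16) = 4.

L[1][0] = -1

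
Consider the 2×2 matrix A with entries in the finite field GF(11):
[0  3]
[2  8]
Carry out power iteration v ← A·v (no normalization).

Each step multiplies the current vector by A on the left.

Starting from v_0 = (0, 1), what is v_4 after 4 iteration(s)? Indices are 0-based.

v_4 = (9, 4)

v_0 = (0, 1).
v_1 = A·v_0 = (3, 8).
v_2 = A·v_1 = (2, 4).
v_3 = A·v_2 = (1, 3).
v_4 = A·v_3 = (9, 4).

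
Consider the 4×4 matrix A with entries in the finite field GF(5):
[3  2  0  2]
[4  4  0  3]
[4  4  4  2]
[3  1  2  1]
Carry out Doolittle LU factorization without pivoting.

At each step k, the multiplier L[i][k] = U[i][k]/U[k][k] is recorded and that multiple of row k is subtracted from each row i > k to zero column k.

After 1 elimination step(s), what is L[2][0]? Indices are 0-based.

L[2][0] = 3

Step 1: pivot at (0,0) is 3.
  row1 ← row1 − (3)·row0  ⇒  L[1][0]=3, U row1=(0, 3, 0, 2)
  row2 ← row2 − (3)·row0  ⇒  L[2][0]=3, U row2=(0, 3, 4, 1)
  row3 ← row3 − (1)·row0  ⇒  L[3][0]=1, U row3=(0, 4, 2, 4)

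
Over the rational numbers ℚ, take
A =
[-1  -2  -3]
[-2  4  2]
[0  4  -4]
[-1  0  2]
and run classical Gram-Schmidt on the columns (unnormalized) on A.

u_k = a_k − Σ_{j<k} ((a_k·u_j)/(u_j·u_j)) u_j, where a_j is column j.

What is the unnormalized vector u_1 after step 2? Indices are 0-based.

Step 1: u_0 = a_0 = (-1, -2, 0, -1).
Step 2: u_1 = a_1 − (-1)·u_0 = (-3, 2, 4, -1).

u_1 = (-3, 2, 4, -1)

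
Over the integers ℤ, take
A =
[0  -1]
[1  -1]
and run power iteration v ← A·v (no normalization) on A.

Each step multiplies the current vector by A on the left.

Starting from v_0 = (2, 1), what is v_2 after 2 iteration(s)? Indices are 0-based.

v_0 = (2, 1).
v_1 = A·v_0 = (-1, 1).
v_2 = A·v_1 = (-1, -2).

v_2 = (-1, -2)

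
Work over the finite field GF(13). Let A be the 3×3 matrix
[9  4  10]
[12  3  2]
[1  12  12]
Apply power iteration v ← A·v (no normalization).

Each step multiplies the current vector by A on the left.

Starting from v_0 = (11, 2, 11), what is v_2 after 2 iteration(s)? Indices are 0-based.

v_0 = (11, 2, 11).
v_1 = A·v_0 = (9, 4, 11).
v_2 = A·v_1 = (12, 12, 7).

v_2 = (12, 12, 7)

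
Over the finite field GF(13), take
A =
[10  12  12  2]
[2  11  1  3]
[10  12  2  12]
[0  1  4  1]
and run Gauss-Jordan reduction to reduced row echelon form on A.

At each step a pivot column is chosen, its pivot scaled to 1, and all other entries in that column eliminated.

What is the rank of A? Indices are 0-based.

rank = 4

step 1: normalize row 0 (÷10) = (1, 9, 9, 8)
  row 1: subtract 2×row0 = (0, 6, 9, 0)
  row 2: subtract 10×row0 = (0, 0, 3, 10)
step 2: normalize row 1 (÷6) = (0, 1, 8, 0)
  row 0: subtract 9×row1 = (1, 0, 2, 8)
  row 3: subtract 1×row1 = (0, 0, 9, 1)
step 3: normalize row 2 (÷3) = (0, 0, 1, 12)
  row 0: subtract 2×row2 = (1, 0, 0, 10)
  row 1: subtract 8×row2 = (0, 1, 0, 8)
  row 3: subtract 9×row2 = (0, 0, 0, 10)
step 4: normalize row 3 (÷10) = (0, 0, 0, 1)
  row 0: subtract 10×row3 = (1, 0, 0, 0)
  row 1: subtract 8×row3 = (0, 1, 0, 0)
  row 2: subtract 12×row3 = (0, 0, 1, 0)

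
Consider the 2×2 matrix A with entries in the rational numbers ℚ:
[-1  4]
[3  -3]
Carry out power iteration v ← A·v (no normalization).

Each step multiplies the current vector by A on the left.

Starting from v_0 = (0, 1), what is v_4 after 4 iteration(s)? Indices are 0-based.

v_4 = (-544, 633)

v_0 = (0, 1).
v_1 = A·v_0 = (4, -3).
v_2 = A·v_1 = (-16, 21).
v_3 = A·v_2 = (100, -111).
v_4 = A·v_3 = (-544, 633).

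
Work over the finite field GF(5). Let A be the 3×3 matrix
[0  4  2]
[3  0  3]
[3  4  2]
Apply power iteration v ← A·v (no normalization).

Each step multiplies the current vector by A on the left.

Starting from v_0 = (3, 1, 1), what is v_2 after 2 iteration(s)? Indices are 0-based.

v_0 = (3, 1, 1).
v_1 = A·v_0 = (1, 2, 0).
v_2 = A·v_1 = (3, 3, 1).

v_2 = (3, 3, 1)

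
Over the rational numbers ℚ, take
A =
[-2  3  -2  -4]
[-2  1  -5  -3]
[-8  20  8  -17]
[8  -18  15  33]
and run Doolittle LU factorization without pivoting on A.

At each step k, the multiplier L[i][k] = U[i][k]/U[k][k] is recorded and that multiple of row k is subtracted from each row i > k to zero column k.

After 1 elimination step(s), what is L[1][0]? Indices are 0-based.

[col 0] pivot -2
  R1 -= 1*R0 → (0, -2, -3, 1)  (L[1][0] := 1)
  R2 -= 4*R0 → (0, 8, 16, -1)  (L[2][0] := 4)
  R3 -= -4*R0 → (0, -6, 7, 17)  (L[3][0] := -4)

L[1][0] = 1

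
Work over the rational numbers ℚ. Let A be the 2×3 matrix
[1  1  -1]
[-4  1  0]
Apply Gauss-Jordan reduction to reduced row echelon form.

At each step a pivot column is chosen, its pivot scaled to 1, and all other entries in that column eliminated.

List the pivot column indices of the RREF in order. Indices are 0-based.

step 1: normalize row 0 (÷1) = (1, 1, -1)
  row 1: subtract -4×row0 = (0, 5, -4)
step 2: normalize row 1 (÷5) = (0, 1, -4/5)
  row 0: subtract 1×row1 = (1, 0, -1/5)

pivot columns: 0, 1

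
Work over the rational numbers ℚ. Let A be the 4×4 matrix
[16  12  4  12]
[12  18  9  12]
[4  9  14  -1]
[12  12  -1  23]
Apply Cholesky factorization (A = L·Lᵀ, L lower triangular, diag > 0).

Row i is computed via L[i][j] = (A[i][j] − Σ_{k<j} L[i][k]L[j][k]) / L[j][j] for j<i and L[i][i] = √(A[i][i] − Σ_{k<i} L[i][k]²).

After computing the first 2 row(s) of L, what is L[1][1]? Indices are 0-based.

L[1][1] = 3

Step 1: L[0][0] = √(16) = 4.
  L[1][0] = (12) / L[0][0] = 3.
Step 2: L[1][1] = √(9) = 3.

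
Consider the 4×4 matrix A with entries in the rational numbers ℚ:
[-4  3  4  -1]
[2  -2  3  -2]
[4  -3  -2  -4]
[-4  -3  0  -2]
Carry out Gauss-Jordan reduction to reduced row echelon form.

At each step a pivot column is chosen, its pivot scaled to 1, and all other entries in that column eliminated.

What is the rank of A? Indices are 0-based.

step 1: normalize row 0 (÷-4) = (1, -3/4, -1, 1/4)
  row 1: subtract 2×row0 = (0, -1/2, 5, -5/2)
  row 2: subtract 4×row0 = (0, 0, 2, -5)
  row 3: subtract -4×row0 = (0, -6, -4, -1)
step 2: normalize row 1 (÷-1/2) = (0, 1, -10, 5)
  row 0: subtract -3/4×row1 = (1, 0, -17/2, 4)
  row 3: subtract -6×row1 = (0, 0, -64, 29)
step 3: normalize row 2 (÷2) = (0, 0, 1, -5/2)
  row 0: subtract -17/2×row2 = (1, 0, 0, -69/4)
  row 1: subtract -10×row2 = (0, 1, 0, -20)
  row 3: subtract -64×row2 = (0, 0, 0, -131)
step 4: normalize row 3 (÷-131) = (0, 0, 0, 1)
  row 0: subtract -69/4×row3 = (1, 0, 0, 0)
  row 1: subtract -20×row3 = (0, 1, 0, 0)
  row 2: subtract -5/2×row3 = (0, 0, 1, 0)

rank = 4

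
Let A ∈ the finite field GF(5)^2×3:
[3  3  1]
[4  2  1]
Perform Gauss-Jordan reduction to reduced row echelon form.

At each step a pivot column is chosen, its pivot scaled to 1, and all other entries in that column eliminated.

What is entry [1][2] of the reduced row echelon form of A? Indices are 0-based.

step 1: normalize row 0 (÷3) = (1, 1, 2)
  row 1: subtract 4×row0 = (0, 3, 3)
step 2: normalize row 1 (÷3) = (0, 1, 1)
  row 0: subtract 1×row1 = (1, 0, 1)

M[1][2] = 1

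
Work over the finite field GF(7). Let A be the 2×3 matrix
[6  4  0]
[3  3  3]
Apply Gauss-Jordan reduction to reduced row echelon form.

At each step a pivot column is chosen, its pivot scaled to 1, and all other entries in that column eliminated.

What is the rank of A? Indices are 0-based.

rank = 2

[1] R0 /= 6  ⇒  (1, 3, 0)
     R1 -= 3·R0  ⇒  (0, 1, 3)
[2] R1 /= 1  ⇒  (0, 1, 3)
     R0 -= 3·R1  ⇒  (1, 0, 5)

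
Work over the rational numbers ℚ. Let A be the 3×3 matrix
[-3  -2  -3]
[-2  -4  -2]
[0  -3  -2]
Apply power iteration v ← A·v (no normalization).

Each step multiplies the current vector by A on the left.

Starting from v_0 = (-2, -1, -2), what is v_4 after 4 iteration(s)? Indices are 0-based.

v_0 = (-2, -1, -2).
v_1 = A·v_0 = (14, 12, 7).
v_2 = A·v_1 = (-87, -90, -50).
v_3 = A·v_2 = (591, 634, 370).
v_4 = A·v_3 = (-4151, -4458, -2642).

v_4 = (-4151, -4458, -2642)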